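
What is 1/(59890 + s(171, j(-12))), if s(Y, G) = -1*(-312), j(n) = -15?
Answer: 1/60202 ≈ 1.6611e-5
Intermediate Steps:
s(Y, G) = 312
1/(59890 + s(171, j(-12))) = 1/(59890 + 312) = 1/60202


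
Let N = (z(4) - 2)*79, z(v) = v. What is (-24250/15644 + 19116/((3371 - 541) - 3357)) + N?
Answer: 495391425/4122194 ≈ 120.18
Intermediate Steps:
N = 158 (N = (4 - 2)*79 = 2*79 = 158)
(-24250/15644 + 19116/((3371 - 541) - 3357)) + N = (-24250/15644 + 19116/((3371 - 541) - 3357)) + 158 = (-24250*1/15644 + 19116/(2830 - 3357)) + 158 = (-12125/7822 + 19116/(-527)) + 158 = (-12125/7822 + 19116*(-1/527)) + 158 = (-12125/7822 - 19116/527) + 158 = -155915227/4122194 + 158 = 495391425/4122194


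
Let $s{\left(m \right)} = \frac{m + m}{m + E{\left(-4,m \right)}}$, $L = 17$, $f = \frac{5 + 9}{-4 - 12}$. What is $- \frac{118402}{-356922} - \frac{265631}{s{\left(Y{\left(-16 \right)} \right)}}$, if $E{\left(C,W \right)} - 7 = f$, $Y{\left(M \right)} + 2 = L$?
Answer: $- \frac{2670464193113}{14276880} \approx -1.8705 \cdot 10^{5}$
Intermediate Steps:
$f = - \frac{7}{8}$ ($f = \frac{14}{-16} = 14 \left(- \frac{1}{16}\right) = - \frac{7}{8} \approx -0.875$)
$Y{\left(M \right)} = 15$ ($Y{\left(M \right)} = -2 + 17 = 15$)
$E{\left(C,W \right)} = \frac{49}{8}$ ($E{\left(C,W \right)} = 7 - \frac{7}{8} = \frac{49}{8}$)
$s{\left(m \right)} = \frac{2 m}{\frac{49}{8} + m}$ ($s{\left(m \right)} = \frac{m + m}{m + \frac{49}{8}} = \frac{2 m}{\frac{49}{8} + m}$)
$- \frac{118402}{-356922} - \frac{265631}{s{\left(Y{\left(-16 \right)} \right)}} = - \frac{118402}{-356922} - \frac{265631}{16 \cdot 15 \frac{1}{49 + 8 \cdot 15}} = \left(-118402\right) \left(- \frac{1}{356922}\right) - \frac{265631}{16 \cdot 15 \frac{1}{49 + 120}} = \frac{59201}{178461} - \frac{265631}{16 \cdot 15 \cdot \frac{1}{169}} = \frac{59201}{178461} - \frac{265631}{\frac{240}{169}} = \frac{59201}{178461} - \frac{44891639}{240} = - \frac{2670464193113}{14276880}$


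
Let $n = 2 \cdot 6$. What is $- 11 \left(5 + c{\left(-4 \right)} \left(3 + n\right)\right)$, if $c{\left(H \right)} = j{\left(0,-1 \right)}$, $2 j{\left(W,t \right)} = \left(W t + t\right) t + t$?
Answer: $-55$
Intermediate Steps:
$n = 12$
$j{\left(W,t \right)} = \frac{t}{2} + \frac{t \left(t + W t\right)}{2}$ ($j{\left(W,t \right)} = \frac{\left(W t + t\right) t + t}{2} = \frac{\left(t + W t\right) t + t}{2} = \frac{t \left(t + W t\right) + t}{2} = \frac{t + t \left(t + W t\right)}{2} = \frac{t}{2} + \frac{t \left(t + W t\right)}{2}$)
$c{\left(H \right)} = 0$ ($c{\left(H \right)} = \frac{1}{2} \left(-1\right) \left(1 - 1 + 0 \left(-1\right)\right) = \frac{1}{2} \left(-1\right) \left(1 - 1 + 0\right) = \frac{1}{2} \left(-1\right) 0 = 0$)
$- 11 \left(5 + c{\left(-4 \right)} \left(3 + n\right)\right) = - 11 \left(5 + 0 \left(3 + 12\right)\right) = - 11 \left(5 + 0 \cdot 15\right) = - 11 \left(5 + 0\right) = \left(-11\right) 5 = -55$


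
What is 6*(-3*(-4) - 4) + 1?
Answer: 49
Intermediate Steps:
6*(-3*(-4) - 4) + 1 = 6*(12 - 4) + 1 = 6*8 + 1 = 48 + 1 = 49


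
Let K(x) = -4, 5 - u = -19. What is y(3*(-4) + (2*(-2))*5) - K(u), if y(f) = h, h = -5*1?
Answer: -1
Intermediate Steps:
u = 24 (u = 5 - 1*(-19) = 5 + 19 = 24)
h = -5
y(f) = -5
y(3*(-4) + (2*(-2))*5) - K(u) = -5 - 1*(-4) = -5 + 4 = -1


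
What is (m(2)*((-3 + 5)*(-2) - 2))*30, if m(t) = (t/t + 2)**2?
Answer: -1620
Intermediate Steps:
m(t) = 9 (m(t) = (1 + 2)**2 = 3**2 = 9)
(m(2)*((-3 + 5)*(-2) - 2))*30 = (9*((-3 + 5)*(-2) - 2))*30 = (9*(2*(-2) - 2))*30 = (9*(-4 - 2))*30 = (9*(-6))*30 = -54*30 = -1620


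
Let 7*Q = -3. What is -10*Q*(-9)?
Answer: -270/7 ≈ -38.571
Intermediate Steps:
Q = -3/7 (Q = (⅐)*(-3) = -3/7 ≈ -0.42857)
-10*Q*(-9) = -10*(-3/7)*(-9) = (30/7)*(-9) = -270/7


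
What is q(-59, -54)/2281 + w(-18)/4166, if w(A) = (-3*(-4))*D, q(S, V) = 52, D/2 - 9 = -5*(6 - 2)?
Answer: -192776/4751323 ≈ -0.040573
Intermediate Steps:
D = -22 (D = 18 + 2*(-5*(6 - 2)) = 18 + 2*(-5*4) = 18 + 2*(-20) = 18 - 40 = -22)
w(A) = -264 (w(A) = -3*(-4)*(-22) = 12*(-22) = -264)
q(-59, -54)/2281 + w(-18)/4166 = 52/2281 - 264/4166 = 52*(1/2281) - 264*1/4166 = 52/2281 - 132/2083 = -192776/4751323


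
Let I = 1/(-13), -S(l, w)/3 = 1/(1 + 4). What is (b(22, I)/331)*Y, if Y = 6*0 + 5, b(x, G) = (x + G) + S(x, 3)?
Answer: 1386/4303 ≈ 0.32210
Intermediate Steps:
S(l, w) = -⅗ (S(l, w) = -3/(1 + 4) = -3/5 = -3*⅕ = -⅗)
I = -1/13 ≈ -0.076923
b(x, G) = -⅗ + G + x (b(x, G) = (x + G) - ⅗ = (G + x) - ⅗ = -⅗ + G + x)
Y = 5 (Y = 0 + 5 = 5)
(b(22, I)/331)*Y = ((-⅗ - 1/13 + 22)/331)*5 = ((1386/65)*(1/331))*5 = (1386/21515)*5 = 1386/4303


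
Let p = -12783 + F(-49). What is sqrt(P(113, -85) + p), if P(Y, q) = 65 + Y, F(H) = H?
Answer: 3*I*sqrt(1406) ≈ 112.49*I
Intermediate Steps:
p = -12832 (p = -12783 - 49 = -12832)
sqrt(P(113, -85) + p) = sqrt((65 + 113) - 12832) = sqrt(178 - 12832) = sqrt(-12654) = 3*I*sqrt(1406)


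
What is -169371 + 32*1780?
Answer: -112411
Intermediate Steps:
-169371 + 32*1780 = -169371 + 56960 = -112411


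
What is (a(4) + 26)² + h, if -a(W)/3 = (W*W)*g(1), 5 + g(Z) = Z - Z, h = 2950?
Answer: 73706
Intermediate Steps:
g(Z) = -5 (g(Z) = -5 + (Z - Z) = -5 + 0 = -5)
a(W) = 15*W² (a(W) = -3*W*W*(-5) = -3*W²*(-5) = -(-15)*W² = 15*W²)
(a(4) + 26)² + h = (15*4² + 26)² + 2950 = (15*16 + 26)² + 2950 = (240 + 26)² + 2950 = 266² + 2950 = 70756 + 2950 = 73706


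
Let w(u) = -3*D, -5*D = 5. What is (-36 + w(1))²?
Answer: 1089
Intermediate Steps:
D = -1 (D = -⅕*5 = -1)
w(u) = 3 (w(u) = -3*(-1) = 3)
(-36 + w(1))² = (-36 + 3)² = (-33)² = 1089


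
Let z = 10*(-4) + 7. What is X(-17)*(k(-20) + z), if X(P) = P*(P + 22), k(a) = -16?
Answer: 4165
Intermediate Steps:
z = -33 (z = -40 + 7 = -33)
X(P) = P*(22 + P)
X(-17)*(k(-20) + z) = (-17*(22 - 17))*(-16 - 33) = -17*5*(-49) = -85*(-49) = 4165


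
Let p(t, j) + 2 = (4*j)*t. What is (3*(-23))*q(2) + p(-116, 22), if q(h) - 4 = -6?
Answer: -10072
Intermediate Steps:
q(h) = -2 (q(h) = 4 - 6 = -2)
p(t, j) = -2 + 4*j*t (p(t, j) = -2 + (4*j)*t = -2 + 4*j*t)
(3*(-23))*q(2) + p(-116, 22) = (3*(-23))*(-2) + (-2 + 4*22*(-116)) = -69*(-2) + (-2 - 10208) = 138 - 10210 = -10072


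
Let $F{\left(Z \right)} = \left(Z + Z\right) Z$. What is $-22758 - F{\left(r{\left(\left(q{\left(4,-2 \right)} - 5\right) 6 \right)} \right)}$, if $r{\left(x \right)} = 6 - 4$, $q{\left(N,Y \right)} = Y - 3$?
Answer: $-22766$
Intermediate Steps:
$q{\left(N,Y \right)} = -3 + Y$
$r{\left(x \right)} = 2$ ($r{\left(x \right)} = 6 - 4 = 2$)
$F{\left(Z \right)} = 2 Z^{2}$ ($F{\left(Z \right)} = 2 Z Z = 2 Z^{2}$)
$-22758 - F{\left(r{\left(\left(q{\left(4,-2 \right)} - 5\right) 6 \right)} \right)} = -22758 - 2 \cdot 2^{2} = -22758 - 2 \cdot 4 = -22758 - 8 = -22766$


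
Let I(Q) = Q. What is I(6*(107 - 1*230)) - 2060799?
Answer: -2061537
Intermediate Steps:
I(6*(107 - 1*230)) - 2060799 = 6*(107 - 1*230) - 2060799 = 6*(107 - 230) - 2060799 = 6*(-123) - 2060799 = -738 - 2060799 = -2061537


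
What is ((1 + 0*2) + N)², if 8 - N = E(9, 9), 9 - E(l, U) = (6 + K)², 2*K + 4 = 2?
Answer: 625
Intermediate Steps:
K = -1 (K = -2 + (½)*2 = -2 + 1 = -1)
E(l, U) = -16 (E(l, U) = 9 - (6 - 1)² = 9 - 1*5² = 9 - 1*25 = 9 - 25 = -16)
N = 24 (N = 8 - 1*(-16) = 8 + 16 = 24)
((1 + 0*2) + N)² = ((1 + 0*2) + 24)² = ((1 + 0) + 24)² = (1 + 24)² = 25² = 625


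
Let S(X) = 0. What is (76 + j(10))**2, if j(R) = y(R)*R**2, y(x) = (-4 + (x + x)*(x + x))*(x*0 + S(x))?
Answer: 5776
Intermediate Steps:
y(x) = 0 (y(x) = (-4 + (x + x)*(x + x))*(x*0 + 0) = (-4 + (2*x)*(2*x))*(0 + 0) = (-4 + 4*x**2)*0 = 0)
j(R) = 0 (j(R) = 0*R**2 = 0)
(76 + j(10))**2 = (76 + 0)**2 = 76**2 = 5776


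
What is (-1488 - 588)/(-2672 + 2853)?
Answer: -2076/181 ≈ -11.470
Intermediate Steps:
(-1488 - 588)/(-2672 + 2853) = -2076/181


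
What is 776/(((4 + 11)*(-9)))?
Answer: -776/135 ≈ -5.7481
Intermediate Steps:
776/(((4 + 11)*(-9))) = 776/((15*(-9))) = 776/(-135) = 776*(-1/135) = -776/135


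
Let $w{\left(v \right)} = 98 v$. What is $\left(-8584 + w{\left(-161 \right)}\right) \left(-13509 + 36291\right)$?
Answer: $-555015084$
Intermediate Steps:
$\left(-8584 + w{\left(-161 \right)}\right) \left(-13509 + 36291\right) = \left(-8584 + 98 \left(-161\right)\right) \left(-13509 + 36291\right) = \left(-8584 - 15778\right) 22782 = \left(-24362\right) 22782 = -555015084$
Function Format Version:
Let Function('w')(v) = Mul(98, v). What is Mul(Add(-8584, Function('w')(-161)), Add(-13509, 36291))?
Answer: -555015084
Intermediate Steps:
Mul(Add(-8584, Function('w')(-161)), Add(-13509, 36291)) = Mul(Add(-8584, Mul(98, -161)), Add(-13509, 36291)) = Mul(Add(-8584, -15778), 22782) = Mul(-24362, 22782) = -555015084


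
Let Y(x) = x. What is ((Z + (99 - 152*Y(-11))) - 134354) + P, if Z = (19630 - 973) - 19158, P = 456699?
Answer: 323615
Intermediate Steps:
Z = -501 (Z = 18657 - 19158 = -501)
((Z + (99 - 152*Y(-11))) - 134354) + P = ((-501 + (99 - 152*(-11))) - 134354) + 456699 = ((-501 + (99 + 1672)) - 134354) + 456699 = ((-501 + 1771) - 134354) + 456699 = (1270 - 134354) + 456699 = -133084 + 456699 = 323615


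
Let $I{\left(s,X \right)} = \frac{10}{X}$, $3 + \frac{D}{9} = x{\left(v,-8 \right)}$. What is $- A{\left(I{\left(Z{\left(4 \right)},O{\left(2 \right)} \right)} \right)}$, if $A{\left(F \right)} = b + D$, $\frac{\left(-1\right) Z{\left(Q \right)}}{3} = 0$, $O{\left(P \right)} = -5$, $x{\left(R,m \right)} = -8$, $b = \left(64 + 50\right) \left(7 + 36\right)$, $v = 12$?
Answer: $-4803$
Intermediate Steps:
$b = 4902$ ($b = 114 \cdot 43 = 4902$)
$Z{\left(Q \right)} = 0$ ($Z{\left(Q \right)} = \left(-3\right) 0 = 0$)
$D = -99$ ($D = -27 + 9 \left(-8\right) = -27 - 72 = -99$)
$A{\left(F \right)} = 4803$ ($A{\left(F \right)} = 4902 - 99 = 4803$)
$- A{\left(I{\left(Z{\left(4 \right)},O{\left(2 \right)} \right)} \right)} = \left(-1\right) 4803 = -4803$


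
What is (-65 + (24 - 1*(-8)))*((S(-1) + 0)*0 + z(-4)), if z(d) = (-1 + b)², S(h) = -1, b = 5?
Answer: -528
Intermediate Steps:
z(d) = 16 (z(d) = (-1 + 5)² = 4² = 16)
(-65 + (24 - 1*(-8)))*((S(-1) + 0)*0 + z(-4)) = (-65 + (24 - 1*(-8)))*((-1 + 0)*0 + 16) = (-65 + (24 + 8))*(-1*0 + 16) = (-65 + 32)*(0 + 16) = -33*16 = -528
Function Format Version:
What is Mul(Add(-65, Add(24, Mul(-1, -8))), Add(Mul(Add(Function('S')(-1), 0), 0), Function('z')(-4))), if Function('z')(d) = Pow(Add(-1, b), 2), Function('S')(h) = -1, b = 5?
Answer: -528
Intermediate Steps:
Function('z')(d) = 16 (Function('z')(d) = Pow(Add(-1, 5), 2) = Pow(4, 2) = 16)
Mul(Add(-65, Add(24, Mul(-1, -8))), Add(Mul(Add(Function('S')(-1), 0), 0), Function('z')(-4))) = Mul(Add(-65, Add(24, Mul(-1, -8))), Add(Mul(Add(-1, 0), 0), 16)) = Mul(Add(-65, Add(24, 8)), Add(Mul(-1, 0), 16)) = Mul(Add(-65, 32), Add(0, 16)) = Mul(-33, 16) = -528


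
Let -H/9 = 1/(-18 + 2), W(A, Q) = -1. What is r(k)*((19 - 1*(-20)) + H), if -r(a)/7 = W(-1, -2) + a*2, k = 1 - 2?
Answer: 13293/16 ≈ 830.81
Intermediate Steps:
k = -1
r(a) = 7 - 14*a (r(a) = -7*(-1 + a*2) = -7*(-1 + 2*a) = 7 - 14*a)
H = 9/16 (H = -9/(-18 + 2) = -9/(-16) = -9*(-1/16) = 9/16 ≈ 0.56250)
r(k)*((19 - 1*(-20)) + H) = (7 - 14*(-1))*((19 - 1*(-20)) + 9/16) = (7 + 14)*((19 + 20) + 9/16) = 21*(39 + 9/16) = 21*(633/16) = 13293/16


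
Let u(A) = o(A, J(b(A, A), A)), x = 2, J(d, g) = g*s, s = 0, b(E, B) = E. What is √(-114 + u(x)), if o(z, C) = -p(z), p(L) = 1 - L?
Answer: I*√113 ≈ 10.63*I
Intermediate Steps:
J(d, g) = 0 (J(d, g) = g*0 = 0)
o(z, C) = -1 + z (o(z, C) = -(1 - z) = -1 + z)
u(A) = -1 + A
√(-114 + u(x)) = √(-114 + (-1 + 2)) = √(-114 + 1) = √(-113) = I*√113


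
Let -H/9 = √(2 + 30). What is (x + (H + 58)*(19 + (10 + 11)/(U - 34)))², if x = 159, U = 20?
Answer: 2172076 - 1479240*√2 ≈ 80115.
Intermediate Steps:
H = -36*√2 (H = -9*√(2 + 30) = -36*√2 ≈ -50.912)
(x + (H + 58)*(19 + (10 + 11)/(U - 34)))² = (159 + (-36*√2 + 58)*(19 + (10 + 11)/(20 - 34)))² = (159 + (58 - 36*√2)*(19 + 21/(-14)))² = (159 + (58 - 36*√2)*(19 + 21*(-1/14)))² = (159 + (58 - 36*√2)*(19 - 3/2))² = (159 + (58 - 36*√2)*(35/2))² = (159 + (1015 - 630*√2))² = (1174 - 630*√2)²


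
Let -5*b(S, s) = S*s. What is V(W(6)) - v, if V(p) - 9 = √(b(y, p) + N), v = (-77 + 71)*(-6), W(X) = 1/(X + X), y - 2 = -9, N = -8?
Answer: -27 + I*√7095/30 ≈ -27.0 + 2.8077*I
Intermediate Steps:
y = -7 (y = 2 - 9 = -7)
W(X) = 1/(2*X)
v = 36 (v = -6*(-6) = 36)
b(S, s) = -S*s/5
V(p) = 9 + √(-8 + 7*p/5) (V(p) = 9 + √(-⅕*(-7)*p - 8) = 9 + √(7*p/5 - 8) = 9 + √(-8 + 7*p/5))
V(W(6)) - v = (9 + √(-200 + 35*((½)/6))/5) - 1*36 = (9 + √(-200 + 35*((½)*(⅙)))/5) - 36 = (9 + √(-200 + 35*(1/12))/5) - 36 = (9 + √(-200 + 35/12)/5) - 36 = (9 + √(-2365/12)/5) - 36 = (9 + (I*√7095/6)/5) - 36 = (9 + I*√7095/30) - 36 = -27 + I*√7095/30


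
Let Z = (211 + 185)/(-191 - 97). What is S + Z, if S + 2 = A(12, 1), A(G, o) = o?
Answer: -19/8 ≈ -2.3750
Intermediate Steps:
S = -1 (S = -2 + 1 = -1)
Z = -11/8 (Z = 396/(-288) = 396*(-1/288) = -11/8 ≈ -1.3750)
S + Z = -1 - 11/8 = -19/8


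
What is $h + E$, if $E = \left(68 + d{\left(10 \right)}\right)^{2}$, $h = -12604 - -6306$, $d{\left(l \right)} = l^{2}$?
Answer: $21926$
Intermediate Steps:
$h = -6298$ ($h = -12604 + 6306 = -6298$)
$E = 28224$ ($E = \left(68 + 10^{2}\right)^{2} = \left(68 + 100\right)^{2} = 168^{2} = 28224$)
$h + E = -6298 + 28224 = 21926$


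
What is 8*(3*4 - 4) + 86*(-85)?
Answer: -7246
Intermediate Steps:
8*(3*4 - 4) + 86*(-85) = 8*(12 - 4) - 7310 = 8*8 - 7310 = 64 - 7310 = -7246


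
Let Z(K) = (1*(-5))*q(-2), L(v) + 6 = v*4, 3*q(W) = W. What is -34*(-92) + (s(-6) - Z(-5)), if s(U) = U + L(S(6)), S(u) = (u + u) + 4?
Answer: 9530/3 ≈ 3176.7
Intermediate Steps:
S(u) = 4 + 2*u (S(u) = 2*u + 4 = 4 + 2*u)
q(W) = W/3
L(v) = -6 + 4*v (L(v) = -6 + v*4 = -6 + 4*v)
Z(K) = 10/3 (Z(K) = (1*(-5))*((⅓)*(-2)) = -5*(-⅔) = 10/3)
s(U) = 58 + U (s(U) = U + (-6 + 4*(4 + 2*6)) = U + (-6 + 4*(4 + 12)) = U + (-6 + 4*16) = U + (-6 + 64) = U + 58 = 58 + U)
-34*(-92) + (s(-6) - Z(-5)) = -34*(-92) + ((58 - 6) - 1*10/3) = 3128 + (52 - 10/3) = 3128 + 146/3 = 9530/3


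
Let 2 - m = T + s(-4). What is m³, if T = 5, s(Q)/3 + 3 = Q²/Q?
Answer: 5832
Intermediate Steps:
s(Q) = -9 + 3*Q (s(Q) = -9 + 3*(Q²/Q) = -9 + 3*Q)
m = 18 (m = 2 - (5 + (-9 + 3*(-4))) = 2 - (5 + (-9 - 12)) = 2 - (5 - 21) = 2 - 1*(-16) = 2 + 16 = 18)
m³ = 18³ = 5832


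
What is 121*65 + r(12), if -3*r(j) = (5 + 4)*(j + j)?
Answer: 7793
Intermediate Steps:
r(j) = -6*j (r(j) = -(5 + 4)*(j + j)/3 = -3*2*j = -6*j)
121*65 + r(12) = 121*65 - 6*12 = 7865 - 72 = 7793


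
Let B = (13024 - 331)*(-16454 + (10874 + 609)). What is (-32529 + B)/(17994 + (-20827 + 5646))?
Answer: -63129432/2813 ≈ -22442.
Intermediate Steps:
B = -63096903 (B = 12693*(-16454 + 11483) = 12693*(-4971) = -63096903)
(-32529 + B)/(17994 + (-20827 + 5646)) = (-32529 - 63096903)/(17994 + (-20827 + 5646)) = -63129432/(17994 - 15181) = -63129432/2813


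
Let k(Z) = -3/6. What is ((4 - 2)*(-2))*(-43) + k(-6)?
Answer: 343/2 ≈ 171.50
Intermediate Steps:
k(Z) = -1/2 (k(Z) = -3*1/6 = -1/2)
((4 - 2)*(-2))*(-43) + k(-6) = ((4 - 2)*(-2))*(-43) - 1/2 = (2*(-2))*(-43) - 1/2 = -4*(-43) - 1/2 = 172 - 1/2 = 343/2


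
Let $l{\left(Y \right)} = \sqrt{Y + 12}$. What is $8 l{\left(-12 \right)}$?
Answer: $0$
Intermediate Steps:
$l{\left(Y \right)} = \sqrt{12 + Y}$
$8 l{\left(-12 \right)} = 8 \sqrt{12 - 12} = 8 \sqrt{0} = 8 \cdot 0 = 0$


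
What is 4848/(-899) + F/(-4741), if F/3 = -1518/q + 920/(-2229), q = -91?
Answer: -1557008685482/288177356467 ≈ -5.4030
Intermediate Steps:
F = 3299902/67613 (F = 3*(-1518/(-91) + 920/(-2229)) = 3*(-1518*(-1/91) + 920*(-1/2229)) = 3*(1518/91 - 920/2229) = 3*(3299902/202839) = 3299902/67613 ≈ 48.806)
4848/(-899) + F/(-4741) = 4848/(-899) + (3299902/67613)/(-4741) = 4848*(-1/899) + (3299902/67613)*(-1/4741) = -4848/899 - 3299902/320553233 = -1557008685482/288177356467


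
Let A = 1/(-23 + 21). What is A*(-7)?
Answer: 7/2 ≈ 3.5000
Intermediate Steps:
A = -½ (A = 1/(-2) = -½ ≈ -0.50000)
A*(-7) = -½*(-7) = 7/2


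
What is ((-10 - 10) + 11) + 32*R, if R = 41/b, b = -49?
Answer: -1753/49 ≈ -35.776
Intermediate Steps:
R = -41/49 (R = 41/(-49) = 41*(-1/49) = -41/49 ≈ -0.83673)
((-10 - 10) + 11) + 32*R = ((-10 - 10) + 11) + 32*(-41/49) = (-20 + 11) - 1312/49 = -9 - 1312/49 = -1753/49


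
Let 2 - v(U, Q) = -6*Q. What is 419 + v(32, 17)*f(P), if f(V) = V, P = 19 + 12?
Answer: 3643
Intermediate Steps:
v(U, Q) = 2 + 6*Q (v(U, Q) = 2 - (-1)*6*Q = 2 - (-6)*Q = 2 + 6*Q)
P = 31
419 + v(32, 17)*f(P) = 419 + (2 + 6*17)*31 = 419 + (2 + 102)*31 = 419 + 104*31 = 419 + 3224 = 3643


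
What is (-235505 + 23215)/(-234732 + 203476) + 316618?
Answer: 4948212249/15628 ≈ 3.1663e+5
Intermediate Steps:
(-235505 + 23215)/(-234732 + 203476) + 316618 = -212290/(-31256) + 316618 = -212290*(-1/31256) + 316618 = 106145/15628 + 316618 = 4948212249/15628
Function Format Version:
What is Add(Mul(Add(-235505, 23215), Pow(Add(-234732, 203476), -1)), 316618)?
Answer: Rational(4948212249, 15628) ≈ 3.1663e+5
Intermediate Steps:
Add(Mul(Add(-235505, 23215), Pow(Add(-234732, 203476), -1)), 316618) = Add(Mul(-212290, Pow(-31256, -1)), 316618) = Add(Mul(-212290, Rational(-1, 31256)), 316618) = Add(Rational(106145, 15628), 316618) = Rational(4948212249, 15628)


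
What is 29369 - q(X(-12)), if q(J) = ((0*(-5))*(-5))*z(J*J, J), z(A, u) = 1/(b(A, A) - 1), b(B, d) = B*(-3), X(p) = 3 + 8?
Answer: 29369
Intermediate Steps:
X(p) = 11
b(B, d) = -3*B
z(A, u) = 1/(-1 - 3*A) (z(A, u) = 1/(-3*A - 1) = 1/(-1 - 3*A))
q(J) = 0 (q(J) = ((0*(-5))*(-5))*(-1/(1 + 3*(J*J))) = (0*(-5))*(-1/(1 + 3*J**2)) = 0*(-1/(1 + 3*J**2)) = 0)
29369 - q(X(-12)) = 29369 - 1*0 = 29369 + 0 = 29369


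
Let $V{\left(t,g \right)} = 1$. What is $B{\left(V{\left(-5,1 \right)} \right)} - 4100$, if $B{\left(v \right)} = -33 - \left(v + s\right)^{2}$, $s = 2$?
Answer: $-4142$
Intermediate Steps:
$B{\left(v \right)} = -33 - \left(2 + v\right)^{2}$ ($B{\left(v \right)} = -33 - \left(v + 2\right)^{2} = -33 - \left(2 + v\right)^{2}$)
$B{\left(V{\left(-5,1 \right)} \right)} - 4100 = \left(-33 - \left(2 + 1\right)^{2}\right) - 4100 = \left(-33 - 3^{2}\right) - 4100 = \left(-33 - 9\right) - 4100 = -42 - 4100 = -4142$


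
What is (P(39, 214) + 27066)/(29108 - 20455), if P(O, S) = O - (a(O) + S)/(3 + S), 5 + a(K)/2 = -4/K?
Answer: 229381667/73230339 ≈ 3.1323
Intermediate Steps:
a(K) = -10 - 8/K (a(K) = -10 + 2*(-4/K) = -10 - 8/K)
P(O, S) = O - (-10 + S - 8/O)/(3 + S) (P(O, S) = O - ((-10 - 8/O) + S)/(3 + S) = O - (-10 + S - 8/O)/(3 + S))
(P(39, 214) + 27066)/(29108 - 20455) = ((8 + 39*(10 - 1*214 + 3*39 + 39*214))/(39*(3 + 214)) + 27066)/(29108 - 20455) = ((1/39)*(8 + 39*(10 - 214 + 117 + 8346))/217 + 27066)/8653 = ((1/39)*(1/217)*(8 + 39*8259) + 27066)*(1/8653) = ((1/39)*(1/217)*(8 + 322101) + 27066)*(1/8653) = ((1/39)*(1/217)*322109 + 27066)*(1/8653) = (322109/8463 + 27066)*(1/8653) = (229381667/8463)*(1/8653) = 229381667/73230339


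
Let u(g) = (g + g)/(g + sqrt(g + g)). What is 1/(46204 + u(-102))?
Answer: 1201355/55509762926 - I*sqrt(51)/55509762926 ≈ 2.1642e-5 - 1.2865e-10*I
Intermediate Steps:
u(g) = 2*g/(g + sqrt(2)*sqrt(g)) (u(g) = (2*g)/(g + sqrt(2*g)) = (2*g)/(g + sqrt(2)*sqrt(g)) = 2*g/(g + sqrt(2)*sqrt(g)))
1/(46204 + u(-102)) = 1/(46204 + 2*(-102)/(-102 + sqrt(2)*sqrt(-102))) = 1/(46204 + 2*(-102)/(-102 + sqrt(2)*(I*sqrt(102)))) = 1/(46204 + 2*(-102)/(-102 + 2*I*sqrt(51))) = 1/(46204 - 204/(-102 + 2*I*sqrt(51)))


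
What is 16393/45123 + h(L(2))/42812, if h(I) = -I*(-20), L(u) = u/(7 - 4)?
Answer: 1039081/2857701 ≈ 0.36361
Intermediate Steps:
L(u) = u/3
h(I) = 20*I
16393/45123 + h(L(2))/42812 = 16393/45123 + (20*((1/3)*2))/42812 = 16393*(1/45123) + (20*(2/3))*(1/42812) = 97/267 + (40/3)*(1/42812) = 97/267 + 10/32109 = 1039081/2857701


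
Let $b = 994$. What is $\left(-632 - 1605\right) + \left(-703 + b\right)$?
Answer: $-1946$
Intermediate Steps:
$\left(-632 - 1605\right) + \left(-703 + b\right) = \left(-632 - 1605\right) + \left(-703 + 994\right) = -2237 + 291 = -1946$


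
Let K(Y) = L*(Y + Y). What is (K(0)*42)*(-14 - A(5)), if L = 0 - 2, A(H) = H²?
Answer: 0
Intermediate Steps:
L = -2
K(Y) = -4*Y (K(Y) = -2*(Y + Y) = -4*Y)
(K(0)*42)*(-14 - A(5)) = (-4*0*42)*(-14 - 1*5²) = (0*42)*(-14 - 1*25) = 0*(-14 - 25) = 0*(-39) = 0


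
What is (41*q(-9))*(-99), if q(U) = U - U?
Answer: 0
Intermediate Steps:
q(U) = 0
(41*q(-9))*(-99) = (41*0)*(-99) = 0*(-99) = 0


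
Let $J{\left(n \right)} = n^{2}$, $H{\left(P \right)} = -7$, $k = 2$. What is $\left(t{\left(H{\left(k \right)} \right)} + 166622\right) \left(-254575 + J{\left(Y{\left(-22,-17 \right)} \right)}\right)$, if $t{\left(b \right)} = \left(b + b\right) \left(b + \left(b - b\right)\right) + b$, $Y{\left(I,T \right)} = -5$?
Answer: $-42436794150$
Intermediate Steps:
$t{\left(b \right)} = b + 2 b^{2}$ ($t{\left(b \right)} = 2 b \left(b + 0\right) + b = 2 b b + b = 2 b^{2} + b = b + 2 b^{2}$)
$\left(t{\left(H{\left(k \right)} \right)} + 166622\right) \left(-254575 + J{\left(Y{\left(-22,-17 \right)} \right)}\right) = \left(- 7 \left(1 + 2 \left(-7\right)\right) + 166622\right) \left(-254575 + \left(-5\right)^{2}\right) = \left(- 7 \left(1 - 14\right) + 166622\right) \left(-254575 + 25\right) = \left(\left(-7\right) \left(-13\right) + 166622\right) \left(-254550\right) = \left(91 + 166622\right) \left(-254550\right) = 166713 \left(-254550\right) = -42436794150$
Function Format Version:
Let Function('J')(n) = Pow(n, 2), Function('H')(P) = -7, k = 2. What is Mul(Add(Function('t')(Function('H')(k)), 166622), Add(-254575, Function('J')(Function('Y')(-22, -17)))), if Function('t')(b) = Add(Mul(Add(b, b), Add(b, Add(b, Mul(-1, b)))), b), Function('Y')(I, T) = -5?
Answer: -42436794150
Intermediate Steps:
Function('t')(b) = Add(b, Mul(2, Pow(b, 2))) (Function('t')(b) = Add(Mul(Mul(2, b), Add(b, 0)), b) = Add(Mul(Mul(2, b), b), b) = Add(Mul(2, Pow(b, 2)), b) = Add(b, Mul(2, Pow(b, 2))))
Mul(Add(Function('t')(Function('H')(k)), 166622), Add(-254575, Function('J')(Function('Y')(-22, -17)))) = Mul(Add(Mul(-7, Add(1, Mul(2, -7))), 166622), Add(-254575, Pow(-5, 2))) = Mul(Add(Mul(-7, Add(1, -14)), 166622), Add(-254575, 25)) = Mul(Add(Mul(-7, -13), 166622), -254550) = Mul(Add(91, 166622), -254550) = Mul(166713, -254550) = -42436794150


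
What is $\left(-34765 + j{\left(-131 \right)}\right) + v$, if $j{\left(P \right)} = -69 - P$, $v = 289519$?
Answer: $254816$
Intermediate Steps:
$\left(-34765 + j{\left(-131 \right)}\right) + v = \left(-34765 - -62\right) + 289519 = \left(-34765 + \left(-69 + 131\right)\right) + 289519 = \left(-34765 + 62\right) + 289519 = -34703 + 289519 = 254816$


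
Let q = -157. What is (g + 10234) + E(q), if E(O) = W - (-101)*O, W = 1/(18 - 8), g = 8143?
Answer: 25201/10 ≈ 2520.1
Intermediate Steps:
W = ⅒ (W = 1/10 = ⅒ ≈ 0.10000)
E(O) = ⅒ + 101*O (E(O) = ⅒ - (-101)*O = ⅒ + 101*O)
(g + 10234) + E(q) = (8143 + 10234) + (⅒ + 101*(-157)) = 18377 + (⅒ - 15857) = 18377 - 158569/10 = 25201/10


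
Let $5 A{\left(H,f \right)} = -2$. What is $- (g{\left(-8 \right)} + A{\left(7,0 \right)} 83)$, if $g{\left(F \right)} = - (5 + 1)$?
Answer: $\frac{196}{5} \approx 39.2$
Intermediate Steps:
$A{\left(H,f \right)} = - \frac{2}{5}$ ($A{\left(H,f \right)} = \frac{1}{5} \left(-2\right) = - \frac{2}{5}$)
$g{\left(F \right)} = -6$ ($g{\left(F \right)} = \left(-1\right) 6 = -6$)
$- (g{\left(-8 \right)} + A{\left(7,0 \right)} 83) = - (-6 - \frac{166}{5}) = \left(-1\right) \left(- \frac{196}{5}\right) = \frac{196}{5}$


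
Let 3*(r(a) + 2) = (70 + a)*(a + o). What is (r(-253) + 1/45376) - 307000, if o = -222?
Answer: -12615753151/45376 ≈ -2.7803e+5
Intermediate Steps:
r(a) = -2 + (-222 + a)*(70 + a)/3 (r(a) = -2 + ((70 + a)*(a - 222))/3 = -2 + ((70 + a)*(-222 + a))/3 = -2 + ((-222 + a)*(70 + a))/3 = -2 + (-222 + a)*(70 + a)/3)
(r(-253) + 1/45376) - 307000 = ((-5182 - 152/3*(-253) + (⅓)*(-253)²) + 1/45376) - 307000 = ((-5182 + 38456/3 + (⅓)*64009) + 1/45376) - 307000 = ((-5182 + 38456/3 + 64009/3) + 1/45376) - 307000 = (28973 + 1/45376) - 307000 = 1314678849/45376 - 307000 = -12615753151/45376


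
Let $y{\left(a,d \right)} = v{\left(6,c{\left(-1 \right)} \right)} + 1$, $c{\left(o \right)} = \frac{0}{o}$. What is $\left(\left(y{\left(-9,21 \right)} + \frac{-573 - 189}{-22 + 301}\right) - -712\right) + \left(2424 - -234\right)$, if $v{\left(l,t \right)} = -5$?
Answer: $\frac{312784}{93} \approx 3363.3$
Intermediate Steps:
$c{\left(o \right)} = 0$
$y{\left(a,d \right)} = -4$ ($y{\left(a,d \right)} = -5 + 1 = -4$)
$\left(\left(y{\left(-9,21 \right)} + \frac{-573 - 189}{-22 + 301}\right) - -712\right) + \left(2424 - -234\right) = \left(\left(-4 + \frac{-573 - 189}{-22 + 301}\right) - -712\right) + \left(2424 - -234\right) = \left(\left(-4 - \frac{762}{279}\right) + 712\right) + \left(2424 + 234\right) = \left(\left(-4 - \frac{254}{93}\right) + 712\right) + 2658 = \left(- \frac{626}{93} + 712\right) + 2658 = \frac{65590}{93} + 2658 = \frac{312784}{93}$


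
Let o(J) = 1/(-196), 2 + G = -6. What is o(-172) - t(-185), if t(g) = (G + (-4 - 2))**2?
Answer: -38417/196 ≈ -196.01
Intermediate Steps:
G = -8 (G = -2 - 6 = -8)
o(J) = -1/196
t(g) = 196 (t(g) = (-8 + (-4 - 2))**2 = (-8 - 6)**2 = (-14)**2 = 196)
o(-172) - t(-185) = -1/196 - 1*196 = -1/196 - 196 = -38417/196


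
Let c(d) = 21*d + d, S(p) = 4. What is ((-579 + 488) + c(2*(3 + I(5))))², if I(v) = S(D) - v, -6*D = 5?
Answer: 9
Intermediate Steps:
D = -⅚ (D = -⅙*5 = -⅚ ≈ -0.83333)
I(v) = 4 - v
c(d) = 22*d
((-579 + 488) + c(2*(3 + I(5))))² = ((-579 + 488) + 22*(2*(3 + (4 - 1*5))))² = (-91 + 22*(2*(3 + (4 - 5))))² = (-91 + 22*(2*(3 - 1)))² = (-91 + 22*(2*2))² = (-91 + 22*4)² = (-91 + 88)² = (-3)² = 9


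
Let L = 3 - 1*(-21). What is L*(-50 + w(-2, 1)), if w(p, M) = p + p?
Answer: -1296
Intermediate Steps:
w(p, M) = 2*p
L = 24 (L = 3 + 21 = 24)
L*(-50 + w(-2, 1)) = 24*(-50 + 2*(-2)) = 24*(-50 - 4) = 24*(-54) = -1296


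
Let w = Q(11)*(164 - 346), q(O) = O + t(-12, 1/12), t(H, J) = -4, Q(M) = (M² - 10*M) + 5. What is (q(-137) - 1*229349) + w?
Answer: -232402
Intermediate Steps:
Q(M) = 5 + M² - 10*M
q(O) = -4 + O (q(O) = O - 4 = -4 + O)
w = -2912 (w = (5 + 11² - 10*11)*(164 - 346) = (5 + 121 - 110)*(-182) = 16*(-182) = -2912)
(q(-137) - 1*229349) + w = ((-4 - 137) - 1*229349) - 2912 = (-141 - 229349) - 2912 = -229490 - 2912 = -232402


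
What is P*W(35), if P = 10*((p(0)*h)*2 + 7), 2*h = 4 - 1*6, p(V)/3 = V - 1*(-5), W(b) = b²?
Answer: -281750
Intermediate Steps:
p(V) = 15 + 3*V (p(V) = 3*(V - 1*(-5)) = 3*(V + 5) = 3*(5 + V) = 15 + 3*V)
h = -1 (h = (4 - 1*6)/2 = (4 - 6)/2 = (½)*(-2) = -1)
P = -230 (P = 10*(((15 + 3*0)*(-1))*2 + 7) = 10*(((15 + 0)*(-1))*2 + 7) = 10*((15*(-1))*2 + 7) = 10*(-15*2 + 7) = 10*(-30 + 7) = 10*(-23) = -230)
P*W(35) = -230*35² = -230*1225 = -281750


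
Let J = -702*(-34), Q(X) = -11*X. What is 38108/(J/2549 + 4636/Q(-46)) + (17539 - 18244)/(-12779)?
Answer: 157030869373267/76336544947 ≈ 2057.1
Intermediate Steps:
J = 23868
38108/(J/2549 + 4636/Q(-46)) + (17539 - 18244)/(-12779) = 38108/(23868/2549 + 4636/((-11*(-46)))) + (17539 - 18244)/(-12779) = 38108/(23868*(1/2549) + 4636/506) - 705*(-1/12779) = 38108/(23868/2549 + 4636*(1/506)) + 705/12779 = 38108/(23868/2549 + 2318/253) + 705/12779 = 38108/(11947186/644897) + 705/12779 = 38108*(644897/11947186) + 705/12779 = 12287867438/5973593 + 705/12779 = 157030869373267/76336544947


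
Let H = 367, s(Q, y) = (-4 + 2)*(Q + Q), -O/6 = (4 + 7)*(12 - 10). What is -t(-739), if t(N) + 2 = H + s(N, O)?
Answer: -3321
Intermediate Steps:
O = -132 (O = -6*(4 + 7)*(12 - 10) = -66*2 = -6*22 = -132)
s(Q, y) = -4*Q
t(N) = 365 - 4*N (t(N) = -2 + (367 - 4*N) = 365 - 4*N)
-t(-739) = -(365 - 4*(-739)) = -(365 + 2956) = -1*3321 = -3321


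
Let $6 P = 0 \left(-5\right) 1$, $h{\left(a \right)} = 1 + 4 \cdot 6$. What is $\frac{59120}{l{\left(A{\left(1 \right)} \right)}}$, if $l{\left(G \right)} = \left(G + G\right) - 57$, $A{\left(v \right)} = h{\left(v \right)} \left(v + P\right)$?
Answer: $- \frac{59120}{7} \approx -8445.7$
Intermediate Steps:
$h{\left(a \right)} = 25$ ($h{\left(a \right)} = 1 + 24 = 25$)
$P = 0$ ($P = \frac{0 \left(-5\right) 1}{6} = \frac{0 \cdot 1}{6} = \frac{1}{6} \cdot 0 = 0$)
$A{\left(v \right)} = 25 v$ ($A{\left(v \right)} = 25 \left(v + 0\right) = 25 v$)
$l{\left(G \right)} = -57 + 2 G$ ($l{\left(G \right)} = 2 G - 57 = -57 + 2 G$)
$\frac{59120}{l{\left(A{\left(1 \right)} \right)}} = \frac{59120}{-57 + 2 \cdot 25 \cdot 1} = \frac{59120}{-57 + 2 \cdot 25} = \frac{59120}{-57 + 50} = \frac{59120}{-7} = 59120 \left(- \frac{1}{7}\right) = - \frac{59120}{7}$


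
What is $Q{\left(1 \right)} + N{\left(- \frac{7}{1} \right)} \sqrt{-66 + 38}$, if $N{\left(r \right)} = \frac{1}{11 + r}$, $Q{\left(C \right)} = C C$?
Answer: $1 + \frac{i \sqrt{7}}{2} \approx 1.0 + 1.3229 i$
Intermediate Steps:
$Q{\left(C \right)} = C^{2}$
$Q{\left(1 \right)} + N{\left(- \frac{7}{1} \right)} \sqrt{-66 + 38} = 1^{2} + \frac{\sqrt{-66 + 38}}{11 - \frac{7}{1}} = 1 + \frac{\sqrt{-28}}{11 - 7} = 1 + \frac{2 i \sqrt{7}}{11 - 7} = 1 + \frac{2 i \sqrt{7}}{4} = 1 + \frac{i \sqrt{7}}{2}$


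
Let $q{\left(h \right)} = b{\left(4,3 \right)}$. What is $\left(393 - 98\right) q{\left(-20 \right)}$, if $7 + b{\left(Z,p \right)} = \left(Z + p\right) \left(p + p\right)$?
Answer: $10325$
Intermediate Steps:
$b{\left(Z,p \right)} = -7 + 2 p \left(Z + p\right)$ ($b{\left(Z,p \right)} = -7 + \left(Z + p\right) \left(p + p\right) = -7 + \left(Z + p\right) 2 p = -7 + 2 p \left(Z + p\right)$)
$q{\left(h \right)} = 35$ ($q{\left(h \right)} = -7 + 2 \cdot 3^{2} + 2 \cdot 4 \cdot 3 = -7 + 2 \cdot 9 + 24 = -7 + 18 + 24 = 35$)
$\left(393 - 98\right) q{\left(-20 \right)} = \left(393 - 98\right) 35 = 295 \cdot 35 = 10325$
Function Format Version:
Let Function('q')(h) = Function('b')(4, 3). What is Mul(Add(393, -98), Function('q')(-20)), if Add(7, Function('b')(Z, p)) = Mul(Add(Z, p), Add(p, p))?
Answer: 10325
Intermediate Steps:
Function('b')(Z, p) = Add(-7, Mul(2, p, Add(Z, p))) (Function('b')(Z, p) = Add(-7, Mul(Add(Z, p), Add(p, p))) = Add(-7, Mul(Add(Z, p), Mul(2, p))) = Add(-7, Mul(2, p, Add(Z, p))))
Function('q')(h) = 35 (Function('q')(h) = Add(-7, Mul(2, Pow(3, 2)), Mul(2, 4, 3)) = Add(-7, Mul(2, 9), 24) = Add(-7, 18, 24) = 35)
Mul(Add(393, -98), Function('q')(-20)) = Mul(Add(393, -98), 35) = Mul(295, 35) = 10325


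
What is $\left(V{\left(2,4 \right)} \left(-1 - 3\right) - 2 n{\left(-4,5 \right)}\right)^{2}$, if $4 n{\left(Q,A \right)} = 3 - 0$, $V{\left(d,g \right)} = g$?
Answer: $\frac{1225}{4} \approx 306.25$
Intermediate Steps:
$n{\left(Q,A \right)} = \frac{3}{4}$ ($n{\left(Q,A \right)} = \frac{3 - 0}{4} = \frac{3 + 0}{4} = \frac{1}{4} \cdot 3 = \frac{3}{4}$)
$\left(V{\left(2,4 \right)} \left(-1 - 3\right) - 2 n{\left(-4,5 \right)}\right)^{2} = \left(4 \left(-1 - 3\right) - \frac{3}{2}\right)^{2} = \left(4 \left(-4\right) - \frac{3}{2}\right)^{2} = \left(-16 - \frac{3}{2}\right)^{2} = \left(- \frac{35}{2}\right)^{2} = \frac{1225}{4}$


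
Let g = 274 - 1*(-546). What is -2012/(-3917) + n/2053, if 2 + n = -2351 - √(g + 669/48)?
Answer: -5086065/8041601 - √13343/8212 ≈ -0.64654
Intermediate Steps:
g = 820 (g = 274 + 546 = 820)
n = -2353 - √13343/4 (n = -2 + (-2351 - √(820 + 669/48)) = -2 + (-2351 - √(820 + 669*(1/48))) = -2 + (-2351 - √(820 + 223/16)) = -2 + (-2351 - √(13343/16)) = -2 + (-2351 - √13343/4) = -2353 - √13343/4 ≈ -2381.9)
-2012/(-3917) + n/2053 = -2012/(-3917) + (-2353 - √13343/4)/2053 = -2012*(-1/3917) + (-2353 - √13343/4)*(1/2053) = 2012/3917 + (-2353/2053 - √13343/8212) = -5086065/8041601 - √13343/8212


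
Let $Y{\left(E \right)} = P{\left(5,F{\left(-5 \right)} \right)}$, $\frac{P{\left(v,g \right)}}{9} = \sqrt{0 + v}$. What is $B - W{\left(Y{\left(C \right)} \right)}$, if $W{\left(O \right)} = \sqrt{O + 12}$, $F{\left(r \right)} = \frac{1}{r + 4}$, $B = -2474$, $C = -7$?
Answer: $-2474 - \sqrt{12 + 9 \sqrt{5}} \approx -2479.7$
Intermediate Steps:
$F{\left(r \right)} = \frac{1}{4 + r}$
$P{\left(v,g \right)} = 9 \sqrt{v}$ ($P{\left(v,g \right)} = 9 \sqrt{0 + v} = 9 \sqrt{v}$)
$Y{\left(E \right)} = 9 \sqrt{5}$
$W{\left(O \right)} = \sqrt{12 + O}$
$B - W{\left(Y{\left(C \right)} \right)} = -2474 - \sqrt{12 + 9 \sqrt{5}}$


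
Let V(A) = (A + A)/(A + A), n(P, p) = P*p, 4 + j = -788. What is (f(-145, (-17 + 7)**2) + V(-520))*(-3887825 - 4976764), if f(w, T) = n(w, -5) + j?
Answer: 585062874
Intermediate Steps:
j = -792 (j = -4 - 788 = -792)
V(A) = 1 (V(A) = (2*A)/((2*A)) = (2*A)*(1/(2*A)) = 1)
f(w, T) = -792 - 5*w (f(w, T) = w*(-5) - 792 = -5*w - 792 = -792 - 5*w)
(f(-145, (-17 + 7)**2) + V(-520))*(-3887825 - 4976764) = ((-792 - 5*(-145)) + 1)*(-3887825 - 4976764) = ((-792 + 725) + 1)*(-8864589) = (-67 + 1)*(-8864589) = -66*(-8864589) = 585062874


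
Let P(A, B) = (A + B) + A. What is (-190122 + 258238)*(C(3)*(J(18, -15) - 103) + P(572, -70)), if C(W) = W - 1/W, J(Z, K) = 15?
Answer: 171516088/3 ≈ 5.7172e+7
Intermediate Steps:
P(A, B) = B + 2*A
(-190122 + 258238)*(C(3)*(J(18, -15) - 103) + P(572, -70)) = (-190122 + 258238)*((3 - 1/3)*(15 - 103) + (-70 + 2*572)) = 68116*((3 - 1*⅓)*(-88) + (-70 + 1144)) = 68116*((3 - ⅓)*(-88) + 1074) = 68116*((8/3)*(-88) + 1074) = 68116*(-704/3 + 1074) = 68116*(2518/3) = 171516088/3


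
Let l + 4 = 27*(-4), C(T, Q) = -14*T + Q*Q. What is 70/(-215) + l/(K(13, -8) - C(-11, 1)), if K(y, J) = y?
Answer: 1414/3053 ≈ 0.46315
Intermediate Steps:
C(T, Q) = Q**2 - 14*T (C(T, Q) = -14*T + Q**2 = Q**2 - 14*T)
l = -112 (l = -4 + 27*(-4) = -4 - 108 = -112)
70/(-215) + l/(K(13, -8) - C(-11, 1)) = 70/(-215) - 112/(13 - (1**2 - 14*(-11))) = 70*(-1/215) - 112/(13 - (1 + 154)) = -14/43 - 112/(13 - 1*155) = -14/43 - 112/(13 - 155) = -14/43 - 112/(-142) = -14/43 - 112*(-1/142) = -14/43 + 56/71 = 1414/3053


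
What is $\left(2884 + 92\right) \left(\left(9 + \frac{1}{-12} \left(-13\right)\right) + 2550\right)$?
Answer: $7618808$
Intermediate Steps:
$\left(2884 + 92\right) \left(\left(9 + \frac{1}{-12} \left(-13\right)\right) + 2550\right) = 2976 \left(\left(9 - - \frac{13}{12}\right) + 2550\right) = 2976 \left(\left(9 + \frac{13}{12}\right) + 2550\right) = 2976 \left(\frac{121}{12} + 2550\right) = 2976 \cdot \frac{30721}{12} = 7618808$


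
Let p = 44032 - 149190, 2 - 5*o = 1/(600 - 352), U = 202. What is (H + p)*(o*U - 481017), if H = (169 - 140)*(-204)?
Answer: 3312010585533/62 ≈ 5.3420e+10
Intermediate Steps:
o = 99/248 (o = ⅖ - 1/(5*(600 - 352)) = ⅖ - ⅕/248 = ⅖ - ⅕*1/248 = ⅖ - 1/1240 = 99/248 ≈ 0.39919)
p = -105158
H = -5916 (H = 29*(-204) = -5916)
(H + p)*(o*U - 481017) = (-5916 - 105158)*((99/248)*202 - 481017) = -111074*(9999/124 - 481017) = -111074*(-59636109/124) = 3312010585533/62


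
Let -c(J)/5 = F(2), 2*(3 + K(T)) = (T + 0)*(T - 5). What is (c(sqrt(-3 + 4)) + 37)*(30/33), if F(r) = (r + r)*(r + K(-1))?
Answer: -30/11 ≈ -2.7273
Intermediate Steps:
K(T) = -3 + T*(-5 + T)/2 (K(T) = -3 + ((T + 0)*(T - 5))/2 = -3 + (T*(-5 + T))/2 = -3 + T*(-5 + T)/2)
F(r) = 2*r**2 (F(r) = (r + r)*(r + (-3 + (1/2)*(-1)**2 - 5/2*(-1))) = (2*r)*(r + (-3 + (1/2)*1 + 5/2)) = (2*r)*(r + (-3 + 1/2 + 5/2)) = (2*r)*(r + 0) = (2*r)*r = 2*r**2)
c(J) = -40 (c(J) = -10*2**2 = -10*4 = -5*8 = -40)
(c(sqrt(-3 + 4)) + 37)*(30/33) = (-40 + 37)*(30/33) = -90/33 = -3*10/11 = -30/11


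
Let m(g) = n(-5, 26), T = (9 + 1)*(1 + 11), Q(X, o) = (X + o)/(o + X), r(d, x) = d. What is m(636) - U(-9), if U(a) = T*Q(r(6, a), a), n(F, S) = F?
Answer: -125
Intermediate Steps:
Q(X, o) = 1 (Q(X, o) = (X + o)/(X + o) = 1)
T = 120 (T = 10*12 = 120)
m(g) = -5
U(a) = 120 (U(a) = 120*1 = 120)
m(636) - U(-9) = -5 - 1*120 = -5 - 120 = -125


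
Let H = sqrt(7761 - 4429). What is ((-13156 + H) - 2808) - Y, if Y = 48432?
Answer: -64396 + 14*sqrt(17) ≈ -64338.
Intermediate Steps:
H = 14*sqrt(17) (H = sqrt(3332) = 14*sqrt(17) ≈ 57.724)
((-13156 + H) - 2808) - Y = ((-13156 + 14*sqrt(17)) - 2808) - 1*48432 = (-15964 + 14*sqrt(17)) - 48432 = -64396 + 14*sqrt(17)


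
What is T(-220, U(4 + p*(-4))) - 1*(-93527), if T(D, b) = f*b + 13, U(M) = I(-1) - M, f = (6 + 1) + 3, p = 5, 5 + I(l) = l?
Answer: 93640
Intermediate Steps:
I(l) = -5 + l
f = 10 (f = 7 + 3 = 10)
U(M) = -6 - M (U(M) = (-5 - 1) - M = -6 - M)
T(D, b) = 13 + 10*b (T(D, b) = 10*b + 13 = 13 + 10*b)
T(-220, U(4 + p*(-4))) - 1*(-93527) = (13 + 10*(-6 - (4 + 5*(-4)))) - 1*(-93527) = (13 + 10*(-6 - (4 - 20))) + 93527 = (13 + 10*(-6 - 1*(-16))) + 93527 = (13 + 10*(-6 + 16)) + 93527 = (13 + 10*10) + 93527 = (13 + 100) + 93527 = 113 + 93527 = 93640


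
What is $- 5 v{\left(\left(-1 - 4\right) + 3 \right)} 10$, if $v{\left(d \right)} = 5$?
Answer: $-250$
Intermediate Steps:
$- 5 v{\left(\left(-1 - 4\right) + 3 \right)} 10 = \left(-5\right) 5 \cdot 10 = \left(-25\right) 10 = -250$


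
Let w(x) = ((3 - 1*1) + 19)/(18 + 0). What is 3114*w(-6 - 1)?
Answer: 3633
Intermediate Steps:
w(x) = 7/6 (w(x) = ((3 - 1) + 19)/18 = (2 + 19)*(1/18) = 21*(1/18) = 7/6)
3114*w(-6 - 1) = 3114*(7/6) = 3633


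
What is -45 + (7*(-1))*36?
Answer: -297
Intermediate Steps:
-45 + (7*(-1))*36 = -45 - 7*36 = -45 - 252 = -297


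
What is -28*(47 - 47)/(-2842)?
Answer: 0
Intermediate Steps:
-28*(47 - 47)/(-2842) = -28*0*(-1/2842) = 0*(-1/2842) = 0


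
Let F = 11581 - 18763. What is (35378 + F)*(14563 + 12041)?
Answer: 750126384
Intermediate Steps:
F = -7182
(35378 + F)*(14563 + 12041) = (35378 - 7182)*(14563 + 12041) = 28196*26604 = 750126384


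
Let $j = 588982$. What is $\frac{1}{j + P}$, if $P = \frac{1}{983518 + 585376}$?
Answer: $\frac{1568894}{924050325909} \approx 1.6978 \cdot 10^{-6}$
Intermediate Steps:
$P = \frac{1}{1568894} \approx 6.3739 \cdot 10^{-7}$
$\frac{1}{j + P} = \frac{1}{588982 + \frac{1}{1568894}} = \frac{1}{\frac{924050325909}{1568894}} = \frac{1568894}{924050325909}$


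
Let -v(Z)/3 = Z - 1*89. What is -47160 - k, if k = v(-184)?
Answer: -47979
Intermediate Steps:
v(Z) = 267 - 3*Z (v(Z) = -3*(Z - 1*89) = -3*(Z - 89) = -3*(-89 + Z) = 267 - 3*Z)
k = 819 (k = 267 - 3*(-184) = 267 + 552 = 819)
-47160 - k = -47160 - 1*819 = -47160 - 819 = -47979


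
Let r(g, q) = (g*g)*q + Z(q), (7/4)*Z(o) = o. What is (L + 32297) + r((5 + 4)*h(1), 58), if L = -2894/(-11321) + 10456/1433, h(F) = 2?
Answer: 5806336796361/113560951 ≈ 51130.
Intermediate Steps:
Z(o) = 4*o/7
L = 122519478/16222993 (L = -2894*(-1/11321) + 10456*(1/1433) = 2894/11321 + 10456/1433 = 122519478/16222993 ≈ 7.5522)
r(g, q) = 4*q/7 + q*g² (r(g, q) = (g*g)*q + 4*q/7 = g²*q + 4*q/7 = q*g² + 4*q/7 = 4*q/7 + q*g²)
(L + 32297) + r((5 + 4)*h(1), 58) = (122519478/16222993 + 32297) + (⅐)*58*(4 + 7*((5 + 4)*2)²) = 524076524399/16222993 + (⅐)*58*(4 + 7*(9*2)²) = 524076524399/16222993 + (⅐)*58*(4 + 7*18²) = 524076524399/16222993 + (⅐)*58*(4 + 7*324) = 524076524399/16222993 + (⅐)*58*(4 + 2268) = 524076524399/16222993 + (⅐)*58*2272 = 524076524399/16222993 + 131776/7 = 5806336796361/113560951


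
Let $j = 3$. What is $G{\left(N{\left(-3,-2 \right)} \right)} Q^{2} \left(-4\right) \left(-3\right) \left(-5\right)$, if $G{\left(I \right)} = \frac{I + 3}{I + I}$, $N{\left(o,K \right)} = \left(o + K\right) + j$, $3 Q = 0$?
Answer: $0$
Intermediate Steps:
$Q = 0$ ($Q = \frac{1}{3} \cdot 0 = 0$)
$N{\left(o,K \right)} = 3 + K + o$ ($N{\left(o,K \right)} = \left(o + K\right) + 3 = \left(K + o\right) + 3 = 3 + K + o$)
$G{\left(I \right)} = \frac{3 + I}{2 I}$
$G{\left(N{\left(-3,-2 \right)} \right)} Q^{2} \left(-4\right) \left(-3\right) \left(-5\right) = \frac{3 - 2}{2 \left(3 - 2 - 3\right)} 0^{2} \left(-4\right) \left(-3\right) \left(-5\right) = \frac{3 - 2}{2 \left(-2\right)} 0 \cdot 12 \left(-5\right) = \frac{1}{2} \left(- \frac{1}{2}\right) 1 \cdot 0 \left(-60\right) = \left(- \frac{1}{4}\right) 0 \left(-60\right) = 0 \left(-60\right) = 0$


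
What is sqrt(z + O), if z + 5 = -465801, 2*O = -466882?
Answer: I*sqrt(699247) ≈ 836.21*I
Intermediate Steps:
O = -233441 (O = (1/2)*(-466882) = -233441)
z = -465806 (z = -5 - 465801 = -465806)
sqrt(z + O) = sqrt(-465806 - 233441) = sqrt(-699247) = I*sqrt(699247)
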